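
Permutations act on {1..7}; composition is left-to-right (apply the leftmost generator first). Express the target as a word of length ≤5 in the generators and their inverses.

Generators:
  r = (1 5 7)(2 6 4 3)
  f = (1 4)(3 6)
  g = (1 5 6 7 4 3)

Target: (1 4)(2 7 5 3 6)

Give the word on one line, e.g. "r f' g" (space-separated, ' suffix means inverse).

g g r' r' g'

  after g: (1 5 6 7 4 3)
  after g: (1 6 4)(3 5 7)
  after r': (1 2 3)(4 7)
  after r': (1 3 7 6 2 4 5)
  after g': (1 4)(2 7 5 3 6)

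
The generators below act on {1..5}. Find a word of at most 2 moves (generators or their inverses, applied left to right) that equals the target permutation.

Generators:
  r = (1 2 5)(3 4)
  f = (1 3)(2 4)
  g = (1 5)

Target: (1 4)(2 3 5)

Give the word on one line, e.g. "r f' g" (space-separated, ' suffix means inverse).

f r'

  after f: (1 3)(2 4)
  after r': (1 4)(2 3 5)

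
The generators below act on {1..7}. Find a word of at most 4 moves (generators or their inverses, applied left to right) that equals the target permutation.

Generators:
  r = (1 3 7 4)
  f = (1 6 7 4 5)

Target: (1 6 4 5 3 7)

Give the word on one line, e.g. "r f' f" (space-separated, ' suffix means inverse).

  after f: (1 6 7 4 5)
  after r: (1 6 4 5 3 7)

f r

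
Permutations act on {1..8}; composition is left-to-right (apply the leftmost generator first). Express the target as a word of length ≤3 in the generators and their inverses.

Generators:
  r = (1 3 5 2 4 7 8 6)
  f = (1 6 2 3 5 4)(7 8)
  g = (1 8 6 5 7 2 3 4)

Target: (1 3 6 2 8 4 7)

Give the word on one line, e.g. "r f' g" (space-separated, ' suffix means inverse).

  after r: (1 3 5 2 4 7 8 6)
  after r: (1 5 4 8)(2 7 6 3)
  after f': (1 3 6 2 8 4 7)

r r f'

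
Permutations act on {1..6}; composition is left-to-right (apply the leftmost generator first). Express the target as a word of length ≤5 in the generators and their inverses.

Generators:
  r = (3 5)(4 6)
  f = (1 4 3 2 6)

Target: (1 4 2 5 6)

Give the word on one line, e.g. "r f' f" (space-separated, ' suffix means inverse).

  after r': (3 5)(4 6)
  after f': (1 6)(2 3 5 4)
  after r': (1 4 2 5 6)

r' f' r'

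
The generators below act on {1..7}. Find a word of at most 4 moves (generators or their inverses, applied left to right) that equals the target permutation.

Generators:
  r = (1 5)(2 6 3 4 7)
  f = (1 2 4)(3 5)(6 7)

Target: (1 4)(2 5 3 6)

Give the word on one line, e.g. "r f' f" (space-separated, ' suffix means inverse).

  after r: (1 5)(2 6 3 4 7)
  after r: (2 3 7 6 4)
  after f': (1 4)(2 5 3 6)

r r f'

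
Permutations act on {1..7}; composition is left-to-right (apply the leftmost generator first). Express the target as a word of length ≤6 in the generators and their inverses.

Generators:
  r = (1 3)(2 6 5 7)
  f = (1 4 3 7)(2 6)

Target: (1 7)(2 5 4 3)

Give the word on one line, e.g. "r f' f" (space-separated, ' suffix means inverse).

  after f: (1 4 3 7)(2 6)
  after r: (1 4)(2 5 7 3)
  after f': (2 5 3 6)(4 7)
  after f': (1 7)(2 5 4 3)

f r f' f'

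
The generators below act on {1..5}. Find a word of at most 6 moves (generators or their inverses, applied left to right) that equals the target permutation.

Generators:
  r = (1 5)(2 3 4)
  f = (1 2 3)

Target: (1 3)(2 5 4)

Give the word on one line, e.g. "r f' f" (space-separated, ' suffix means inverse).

  after f': (1 3 2)
  after r: (1 4 2 5)
  after f: (1 4 3)(2 5)
  after r: (1 2)(3 5)
  after r: (1 3)(2 5 4)

f' r f r r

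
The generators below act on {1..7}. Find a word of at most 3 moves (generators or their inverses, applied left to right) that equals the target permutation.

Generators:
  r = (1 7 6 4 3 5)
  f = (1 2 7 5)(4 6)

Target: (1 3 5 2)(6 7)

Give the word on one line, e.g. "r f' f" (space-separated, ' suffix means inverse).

r f r'

  after r: (1 7 6 4 3 5)
  after f: (1 5 2 7 4 3)
  after r': (1 3 5 2)(6 7)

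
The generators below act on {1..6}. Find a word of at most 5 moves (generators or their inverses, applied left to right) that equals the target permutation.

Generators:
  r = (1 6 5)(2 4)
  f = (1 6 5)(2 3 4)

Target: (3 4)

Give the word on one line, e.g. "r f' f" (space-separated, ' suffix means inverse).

r f r' r'

  after r: (1 6 5)(2 4)
  after f: (1 5 6)(3 4)
  after r': (1 6 5)(2 4 3)
  after r': (3 4)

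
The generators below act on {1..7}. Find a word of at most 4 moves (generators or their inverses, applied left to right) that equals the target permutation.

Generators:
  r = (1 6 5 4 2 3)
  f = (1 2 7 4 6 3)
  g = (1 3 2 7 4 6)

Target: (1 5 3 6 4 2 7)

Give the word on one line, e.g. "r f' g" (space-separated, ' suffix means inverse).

g r r r

  after g: (1 3 2 7 4 6)
  after r: (2 7)(4 5)
  after r: (1 6 5 2 7 3)
  after r: (1 5 3 6 4 2 7)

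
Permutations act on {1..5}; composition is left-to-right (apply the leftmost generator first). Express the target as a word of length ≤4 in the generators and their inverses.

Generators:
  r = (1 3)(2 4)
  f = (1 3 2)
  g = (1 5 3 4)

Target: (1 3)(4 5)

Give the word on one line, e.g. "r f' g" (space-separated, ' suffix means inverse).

  after g: (1 5 3 4)
  after g: (1 3)(4 5)

g g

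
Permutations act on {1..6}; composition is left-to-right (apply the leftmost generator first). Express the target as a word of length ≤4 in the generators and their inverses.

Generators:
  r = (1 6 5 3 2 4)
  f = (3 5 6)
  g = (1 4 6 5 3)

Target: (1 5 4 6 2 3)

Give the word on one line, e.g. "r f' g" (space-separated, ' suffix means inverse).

r r r f

  after r: (1 6 5 3 2 4)
  after r: (1 5 2)(3 4 6)
  after r: (1 3)(2 6)(4 5)
  after f: (1 5 4 6 2 3)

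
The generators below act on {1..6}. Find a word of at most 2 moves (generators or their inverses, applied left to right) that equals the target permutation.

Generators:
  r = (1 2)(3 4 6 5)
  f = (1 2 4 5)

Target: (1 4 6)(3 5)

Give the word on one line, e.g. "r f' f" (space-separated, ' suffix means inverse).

r f

  after r: (1 2)(3 4 6 5)
  after f: (1 4 6)(3 5)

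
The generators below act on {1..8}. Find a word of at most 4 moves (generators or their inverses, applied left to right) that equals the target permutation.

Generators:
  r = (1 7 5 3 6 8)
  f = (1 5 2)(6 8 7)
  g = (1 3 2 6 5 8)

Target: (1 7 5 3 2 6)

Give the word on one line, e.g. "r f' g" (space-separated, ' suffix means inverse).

  after f: (1 5 2)(6 8 7)
  after g': (1 6 5 3)(2 8 7)
  after f': (1 7 5 3 2 6)

f g' f'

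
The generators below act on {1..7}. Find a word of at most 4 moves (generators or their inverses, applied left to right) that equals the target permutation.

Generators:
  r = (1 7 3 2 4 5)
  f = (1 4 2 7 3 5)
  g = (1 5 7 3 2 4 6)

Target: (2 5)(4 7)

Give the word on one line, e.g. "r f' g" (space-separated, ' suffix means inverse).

  after r': (1 5 4 2 3 7)
  after f: (2 5)(4 7)

r' f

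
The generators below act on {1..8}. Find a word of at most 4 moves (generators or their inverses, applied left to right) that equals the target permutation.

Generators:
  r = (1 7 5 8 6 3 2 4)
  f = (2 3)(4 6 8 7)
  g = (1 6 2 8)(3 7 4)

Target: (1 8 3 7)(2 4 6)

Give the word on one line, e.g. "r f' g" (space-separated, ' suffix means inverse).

  after f': (2 3)(4 7 8 6)
  after g: (1 6 3 8 2 7)
  after f: (1 8 3 7)(2 4 6)

f' g f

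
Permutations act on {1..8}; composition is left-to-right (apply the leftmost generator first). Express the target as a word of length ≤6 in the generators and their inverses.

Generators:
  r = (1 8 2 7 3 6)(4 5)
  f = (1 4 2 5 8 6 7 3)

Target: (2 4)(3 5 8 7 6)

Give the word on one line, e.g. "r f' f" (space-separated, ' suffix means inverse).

  after r: (1 8 2 7 3 6)(4 5)
  after r: (1 2 3)(6 8 7)
  after r: (1 7)(2 6)(3 8)(4 5)
  after r: (1 3 2)(6 7 8)
  after f: (2 4)(3 5 8 7 6)

r r r r f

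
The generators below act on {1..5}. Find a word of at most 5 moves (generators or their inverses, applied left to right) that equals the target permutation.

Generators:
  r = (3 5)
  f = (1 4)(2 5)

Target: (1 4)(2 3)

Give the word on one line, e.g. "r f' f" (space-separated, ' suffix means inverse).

  after r: (3 5)
  after f: (1 4)(2 5 3)
  after r: (1 4)(2 3)

r f r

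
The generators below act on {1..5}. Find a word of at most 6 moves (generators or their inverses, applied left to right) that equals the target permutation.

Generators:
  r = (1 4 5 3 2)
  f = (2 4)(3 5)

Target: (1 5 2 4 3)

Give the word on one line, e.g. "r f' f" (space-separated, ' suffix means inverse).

  after f': (2 4)(3 5)
  after r': (1 2)(3 4)
  after r': (1 3)(4 5)
  after f': (1 5 2 4 3)

f' r' r' f'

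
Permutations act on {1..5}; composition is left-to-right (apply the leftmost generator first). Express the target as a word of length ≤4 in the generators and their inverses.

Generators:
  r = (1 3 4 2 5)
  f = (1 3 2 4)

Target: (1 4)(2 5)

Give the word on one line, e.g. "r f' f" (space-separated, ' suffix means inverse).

r' f r' f

  after r': (1 5 2 4 3)
  after f: (1 5 4 2)
  after r': (1 2 5 3)
  after f: (1 4)(2 5)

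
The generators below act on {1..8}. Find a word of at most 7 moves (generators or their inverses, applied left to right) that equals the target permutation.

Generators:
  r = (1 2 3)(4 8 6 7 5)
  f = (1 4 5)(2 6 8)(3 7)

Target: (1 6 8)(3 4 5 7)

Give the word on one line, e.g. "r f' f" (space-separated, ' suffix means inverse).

  after r: (1 2 3)(4 8 6 7 5)
  after f: (1 6 3 4 2 7)
  after r': (1 8 4)(2 6)(3 5 7)
  after f: (1 2 8 5 3)
  after f: (1 6 8)(3 4 5 7)

r f r' f f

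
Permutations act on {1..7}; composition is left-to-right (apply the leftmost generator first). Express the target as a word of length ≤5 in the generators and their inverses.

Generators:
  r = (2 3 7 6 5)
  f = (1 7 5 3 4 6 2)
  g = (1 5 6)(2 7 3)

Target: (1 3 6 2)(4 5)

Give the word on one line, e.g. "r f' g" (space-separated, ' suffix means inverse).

  after r: (2 3 7 6 5)
  after g': (1 6)(2 7 5 3)
  after f: (1 2 5 4 6 7 3)
  after g': (1 3 6 2)(4 5)

r g' f g'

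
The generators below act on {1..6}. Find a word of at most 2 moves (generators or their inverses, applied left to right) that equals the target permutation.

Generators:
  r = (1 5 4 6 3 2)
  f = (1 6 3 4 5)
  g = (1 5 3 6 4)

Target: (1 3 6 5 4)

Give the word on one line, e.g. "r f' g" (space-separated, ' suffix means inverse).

  after f: (1 6 3 4 5)
  after g': (1 3 6 5 4)

f g'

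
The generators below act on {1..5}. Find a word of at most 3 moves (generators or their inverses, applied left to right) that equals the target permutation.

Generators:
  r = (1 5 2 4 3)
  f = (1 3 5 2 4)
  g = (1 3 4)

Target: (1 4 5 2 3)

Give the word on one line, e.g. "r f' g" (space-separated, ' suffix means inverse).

f' g f'

  after f': (1 4 2 5 3)
  after g: (2 5 4)
  after f': (1 4 5 2 3)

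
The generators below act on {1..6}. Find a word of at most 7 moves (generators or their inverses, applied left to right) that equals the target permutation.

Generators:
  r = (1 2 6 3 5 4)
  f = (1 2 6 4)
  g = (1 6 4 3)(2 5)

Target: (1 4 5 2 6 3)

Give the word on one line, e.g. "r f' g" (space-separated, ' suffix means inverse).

  after f': (1 4 6 2)
  after r: (3 5 4)
  after g: (1 6 4)(2 5 3)
  after r: (1 3 6)(2 4)
  after g': (1 4 5 2 6 3)

f' r g r g'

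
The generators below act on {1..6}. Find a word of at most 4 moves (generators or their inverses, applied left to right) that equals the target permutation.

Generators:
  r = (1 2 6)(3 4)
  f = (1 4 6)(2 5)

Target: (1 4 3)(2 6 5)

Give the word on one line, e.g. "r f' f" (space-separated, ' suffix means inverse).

r' f'

  after r': (1 6 2)(3 4)
  after f': (1 4 3)(2 6 5)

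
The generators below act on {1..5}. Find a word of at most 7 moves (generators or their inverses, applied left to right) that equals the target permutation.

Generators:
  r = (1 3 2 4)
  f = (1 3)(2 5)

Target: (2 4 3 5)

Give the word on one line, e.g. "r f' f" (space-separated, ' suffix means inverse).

  after f: (1 3)(2 5)
  after r': (2 5 3 4)
  after r': (1 4 3 2 5)
  after f: (1 4)(3 5)
  after r: (2 4 3 5)

f r' r' f r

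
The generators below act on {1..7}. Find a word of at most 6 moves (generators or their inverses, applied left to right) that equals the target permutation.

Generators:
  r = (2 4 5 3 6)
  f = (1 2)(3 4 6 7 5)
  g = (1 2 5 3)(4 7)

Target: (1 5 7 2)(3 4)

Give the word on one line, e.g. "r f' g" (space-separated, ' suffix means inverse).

  after f: (1 2)(3 4 6 7 5)
  after r: (1 4 2)(3 5 6 7)
  after g: (1 7)(4 5 6)
  after f: (1 5 7 2)(3 4)

f r g f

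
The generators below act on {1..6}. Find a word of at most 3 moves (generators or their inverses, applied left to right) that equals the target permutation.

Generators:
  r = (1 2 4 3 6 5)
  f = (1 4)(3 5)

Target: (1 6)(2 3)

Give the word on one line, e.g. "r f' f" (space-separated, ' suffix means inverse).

  after r': (1 5 6 3 4 2)
  after f: (1 3)(2 4)(5 6)
  after r: (1 6)(2 3)

r' f r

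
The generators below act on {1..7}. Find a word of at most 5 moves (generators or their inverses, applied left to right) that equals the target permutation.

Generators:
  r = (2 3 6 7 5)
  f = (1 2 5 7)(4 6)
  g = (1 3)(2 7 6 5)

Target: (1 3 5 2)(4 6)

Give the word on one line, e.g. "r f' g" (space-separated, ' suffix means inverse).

r r g' f

  after r: (2 3 6 7 5)
  after r: (2 6 5 3 7)
  after g': (1 3 2 7 5)
  after f: (1 3 5 2)(4 6)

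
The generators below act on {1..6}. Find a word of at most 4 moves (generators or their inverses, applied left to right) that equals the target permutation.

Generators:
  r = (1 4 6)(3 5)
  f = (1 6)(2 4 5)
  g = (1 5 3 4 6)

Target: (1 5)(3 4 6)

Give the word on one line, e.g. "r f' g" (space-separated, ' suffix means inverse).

g r g'

  after g: (1 5 3 4 6)
  after r: (1 3 6 4)
  after g': (1 5)(3 4 6)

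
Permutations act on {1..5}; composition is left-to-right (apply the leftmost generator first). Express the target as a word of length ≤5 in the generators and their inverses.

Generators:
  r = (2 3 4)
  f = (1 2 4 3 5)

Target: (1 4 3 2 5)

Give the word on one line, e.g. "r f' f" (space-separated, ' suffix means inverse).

r f r r

  after r: (2 3 4)
  after f: (1 2 5)
  after r: (1 3 4 2 5)
  after r: (1 4 3 2 5)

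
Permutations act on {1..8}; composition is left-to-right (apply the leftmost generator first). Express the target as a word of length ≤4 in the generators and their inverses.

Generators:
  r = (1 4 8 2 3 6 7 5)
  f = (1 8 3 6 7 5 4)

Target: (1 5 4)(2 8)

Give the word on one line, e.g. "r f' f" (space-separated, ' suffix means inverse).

  after r: (1 4 8 2 3 6 7 5)
  after f': (1 5 4)(2 8)

r f'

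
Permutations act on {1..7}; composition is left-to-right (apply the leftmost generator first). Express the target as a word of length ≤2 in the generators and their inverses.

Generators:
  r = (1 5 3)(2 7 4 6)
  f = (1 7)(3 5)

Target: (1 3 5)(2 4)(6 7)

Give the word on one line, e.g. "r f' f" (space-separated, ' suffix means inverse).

  after r: (1 5 3)(2 7 4 6)
  after r: (1 3 5)(2 4)(6 7)

r r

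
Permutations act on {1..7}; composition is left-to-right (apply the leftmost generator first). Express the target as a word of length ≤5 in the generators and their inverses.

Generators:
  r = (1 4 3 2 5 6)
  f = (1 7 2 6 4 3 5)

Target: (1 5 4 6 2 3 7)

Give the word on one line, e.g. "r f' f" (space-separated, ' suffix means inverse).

f' r' f r'

  after f': (1 5 3 4 6 2 7)
  after r': (1 2 7 6 3)(4 5)
  after f: (1 6 5 3 7 4)
  after r': (1 5 4 6 2 3 7)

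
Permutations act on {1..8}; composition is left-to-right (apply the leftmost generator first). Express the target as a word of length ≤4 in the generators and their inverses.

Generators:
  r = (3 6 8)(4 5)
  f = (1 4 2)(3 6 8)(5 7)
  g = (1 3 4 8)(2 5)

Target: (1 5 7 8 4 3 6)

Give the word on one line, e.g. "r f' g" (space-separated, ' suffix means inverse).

  after f': (1 2 4)(3 8 6)(5 7)
  after r': (1 2 5 7 4)(3 6 8)
  after g: (1 5 7 8 4 3 6)

f' r' g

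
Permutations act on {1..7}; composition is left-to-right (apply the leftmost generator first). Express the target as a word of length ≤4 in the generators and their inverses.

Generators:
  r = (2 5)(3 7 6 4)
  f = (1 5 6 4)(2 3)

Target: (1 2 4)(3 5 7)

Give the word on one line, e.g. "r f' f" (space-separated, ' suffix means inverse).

f r'

  after f: (1 5 6 4)(2 3)
  after r': (1 2 4)(3 5 7)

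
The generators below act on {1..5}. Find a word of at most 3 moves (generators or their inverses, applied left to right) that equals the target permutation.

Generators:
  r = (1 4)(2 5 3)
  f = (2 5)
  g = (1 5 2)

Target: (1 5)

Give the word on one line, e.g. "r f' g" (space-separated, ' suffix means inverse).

g' f

  after g': (1 2 5)
  after f: (1 5)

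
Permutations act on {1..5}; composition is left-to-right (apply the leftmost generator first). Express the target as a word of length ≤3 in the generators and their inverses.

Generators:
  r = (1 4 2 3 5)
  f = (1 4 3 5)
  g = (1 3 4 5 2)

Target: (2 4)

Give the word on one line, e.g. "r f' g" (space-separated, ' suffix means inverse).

f r g

  after f: (1 4 3 5)
  after r: (1 2 3)(4 5)
  after g: (2 4)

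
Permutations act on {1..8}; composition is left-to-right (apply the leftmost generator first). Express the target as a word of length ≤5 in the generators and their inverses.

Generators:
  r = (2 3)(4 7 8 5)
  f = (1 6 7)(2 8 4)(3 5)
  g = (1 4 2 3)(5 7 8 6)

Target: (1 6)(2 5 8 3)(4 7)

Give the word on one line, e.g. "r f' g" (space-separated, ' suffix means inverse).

f g g f f

  after f: (1 6 7)(2 8 4)(3 5)
  after g: (1 5)(2 6 8)(3 7 4)
  after g: (1 7 2 5 4)(3 8)
  after f: (2 3 4 6 7 8 5)
  after f: (1 6)(2 5 8 3)(4 7)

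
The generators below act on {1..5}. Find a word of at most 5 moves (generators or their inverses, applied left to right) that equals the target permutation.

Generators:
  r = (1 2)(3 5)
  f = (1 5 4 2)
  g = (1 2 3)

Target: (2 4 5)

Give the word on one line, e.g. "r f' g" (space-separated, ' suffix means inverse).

  after g': (1 3 2)
  after f: (1 3)(2 5 4)
  after g': (1 2 5 4)
  after f: (2 4 5)

g' f g' f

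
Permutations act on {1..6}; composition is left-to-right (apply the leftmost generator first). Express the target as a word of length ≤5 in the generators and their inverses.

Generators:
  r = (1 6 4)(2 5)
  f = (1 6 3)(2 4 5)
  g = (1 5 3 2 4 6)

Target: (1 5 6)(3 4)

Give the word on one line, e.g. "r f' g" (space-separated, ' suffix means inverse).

r g g

  after r: (1 6 4)(2 5)
  after g: (2 3)(4 5)
  after g: (1 5 6)(3 4)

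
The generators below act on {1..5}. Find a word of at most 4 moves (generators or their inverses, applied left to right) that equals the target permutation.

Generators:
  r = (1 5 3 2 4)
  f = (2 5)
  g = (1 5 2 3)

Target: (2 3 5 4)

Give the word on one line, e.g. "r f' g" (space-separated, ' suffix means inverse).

  after g': (1 3 2 5)
  after r': (1 5 4 2)
  after g': (2 3)(4 5)
  after f': (2 3 5 4)

g' r' g' f'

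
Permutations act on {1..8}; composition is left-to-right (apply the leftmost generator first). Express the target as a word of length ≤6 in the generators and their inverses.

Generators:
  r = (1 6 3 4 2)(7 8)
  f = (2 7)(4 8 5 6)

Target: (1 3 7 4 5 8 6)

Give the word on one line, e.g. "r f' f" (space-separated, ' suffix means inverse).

f r r f

  after f: (2 7)(4 8 5 6)
  after r: (1 6 2 8 5 3 4 7)
  after r: (1 3 2 7 6)(4 8 5)
  after f: (1 3 7 4 5 8 6)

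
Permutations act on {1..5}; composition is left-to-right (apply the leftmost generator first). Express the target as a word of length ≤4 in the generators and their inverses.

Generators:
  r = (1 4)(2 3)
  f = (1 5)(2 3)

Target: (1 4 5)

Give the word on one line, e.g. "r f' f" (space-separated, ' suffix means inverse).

r' f'

  after r': (1 4)(2 3)
  after f': (1 4 5)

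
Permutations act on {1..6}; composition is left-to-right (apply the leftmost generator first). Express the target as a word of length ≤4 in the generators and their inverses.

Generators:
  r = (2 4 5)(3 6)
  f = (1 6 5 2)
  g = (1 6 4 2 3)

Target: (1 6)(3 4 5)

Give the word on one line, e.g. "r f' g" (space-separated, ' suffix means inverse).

r r g' r

  after r: (2 4 5)(3 6)
  after r: (2 5 4)
  after g': (1 3 2 5 6)
  after r: (1 6)(3 4 5)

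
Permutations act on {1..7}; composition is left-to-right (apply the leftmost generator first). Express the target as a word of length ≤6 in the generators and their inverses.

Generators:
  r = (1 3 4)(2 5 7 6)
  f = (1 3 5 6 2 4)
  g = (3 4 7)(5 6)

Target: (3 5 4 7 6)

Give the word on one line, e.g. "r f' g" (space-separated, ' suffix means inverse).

  after g': (3 7 4)(5 6)
  after f': (1 4)(2 6 3 7)
  after r: (3 6 4)(5 7)
  after g': (3 5 4 7 6)

g' f' r g'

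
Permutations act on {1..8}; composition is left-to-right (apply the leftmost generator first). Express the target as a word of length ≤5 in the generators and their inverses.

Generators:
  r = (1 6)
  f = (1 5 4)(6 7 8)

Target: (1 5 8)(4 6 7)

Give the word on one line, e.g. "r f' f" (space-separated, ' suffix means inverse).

f' r' f' r

  after f': (1 4 5)(6 8 7)
  after r': (1 4 5 6 8 7)
  after f': (1 5 8 6 7 4)
  after r: (1 5 8)(4 6 7)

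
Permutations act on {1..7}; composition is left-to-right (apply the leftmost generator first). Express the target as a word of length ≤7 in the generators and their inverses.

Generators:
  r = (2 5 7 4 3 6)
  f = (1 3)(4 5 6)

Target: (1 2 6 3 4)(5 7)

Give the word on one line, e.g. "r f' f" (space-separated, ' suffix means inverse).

  after r': (2 6 3 4 7 5)
  after f': (1 3 6)(2 5)(4 7)
  after r: (1 6)(2 7 3)
  after r: (1 2 4 3 5 7 6)
  after f': (1 2 6 3 4)(5 7)

r' f' r r f'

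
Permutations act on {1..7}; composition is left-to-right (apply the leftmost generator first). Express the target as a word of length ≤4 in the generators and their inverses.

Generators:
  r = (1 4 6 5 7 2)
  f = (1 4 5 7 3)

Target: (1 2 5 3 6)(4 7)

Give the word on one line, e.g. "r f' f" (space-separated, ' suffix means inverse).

r f r r

  after r: (1 4 6 5 7 2)
  after f: (1 5 3)(2 4 6 7)
  after r: (1 7)(2 6)(3 4 5)
  after r: (1 2 5 3 6)(4 7)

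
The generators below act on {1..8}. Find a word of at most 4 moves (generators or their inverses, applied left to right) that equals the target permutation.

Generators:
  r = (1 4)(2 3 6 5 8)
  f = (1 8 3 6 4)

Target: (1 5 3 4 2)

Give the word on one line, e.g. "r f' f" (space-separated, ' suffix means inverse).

  after r: (1 4)(2 3 6 5 8)
  after f: (2 6 5 3 4 8)
  after f: (1 8 2 4 3)(5 6)
  after r': (1 5 3 4 2)

r f f r'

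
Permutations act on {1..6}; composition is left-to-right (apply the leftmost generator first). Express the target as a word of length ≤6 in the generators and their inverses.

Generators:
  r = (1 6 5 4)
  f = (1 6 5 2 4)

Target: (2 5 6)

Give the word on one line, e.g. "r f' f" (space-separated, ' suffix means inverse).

  after f: (1 6 5 2 4)
  after r: (1 5 2)(4 6)
  after f': (1 6 2 4)
  after r': (2 5 6)

f r f' r'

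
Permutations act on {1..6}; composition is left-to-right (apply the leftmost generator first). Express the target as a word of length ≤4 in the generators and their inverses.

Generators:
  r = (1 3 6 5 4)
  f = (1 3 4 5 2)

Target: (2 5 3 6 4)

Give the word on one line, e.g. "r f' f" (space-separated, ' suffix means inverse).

  after r: (1 3 6 5 4)
  after f': (2 5 3 6 4)

r f'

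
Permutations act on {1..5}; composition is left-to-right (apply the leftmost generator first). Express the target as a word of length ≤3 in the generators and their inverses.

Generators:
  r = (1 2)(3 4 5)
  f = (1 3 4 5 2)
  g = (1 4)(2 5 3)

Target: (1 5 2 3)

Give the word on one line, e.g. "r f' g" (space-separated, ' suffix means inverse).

  after r': (1 2)(3 5 4)
  after g': (1 3 2 4 5)
  after r': (1 5 2 3)

r' g' r'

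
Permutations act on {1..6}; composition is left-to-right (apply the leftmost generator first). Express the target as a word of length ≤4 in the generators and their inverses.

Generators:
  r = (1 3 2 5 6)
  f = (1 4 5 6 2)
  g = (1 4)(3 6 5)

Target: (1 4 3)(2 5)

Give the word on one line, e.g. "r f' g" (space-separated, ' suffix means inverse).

  after g: (1 4)(3 6 5)
  after r: (1 4 3)(2 5)

g r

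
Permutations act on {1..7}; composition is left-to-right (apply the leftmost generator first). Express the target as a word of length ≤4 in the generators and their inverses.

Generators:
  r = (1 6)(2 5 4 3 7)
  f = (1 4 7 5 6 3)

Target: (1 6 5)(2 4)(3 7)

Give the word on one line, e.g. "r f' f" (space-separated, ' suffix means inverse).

f f r' f'

  after f: (1 4 7 5 6 3)
  after f: (1 7 6)(3 4 5)
  after r': (1 3 5 4 2 7)
  after f': (1 6 5)(2 4)(3 7)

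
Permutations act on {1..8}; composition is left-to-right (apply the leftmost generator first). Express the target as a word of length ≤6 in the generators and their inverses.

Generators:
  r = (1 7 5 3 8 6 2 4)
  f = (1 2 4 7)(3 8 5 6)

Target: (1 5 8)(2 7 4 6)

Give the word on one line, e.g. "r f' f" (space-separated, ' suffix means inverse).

  after f: (1 2 4 7)(3 8 5 6)
  after r': (1 6 5 8 7 4)
  after r': (1 8)(2 6 7)(3 5)
  after f': (1 3 8 7)(2 5 6 4)
  after r': (1 5 8)(2 7 4 6)

f r' r' f' r'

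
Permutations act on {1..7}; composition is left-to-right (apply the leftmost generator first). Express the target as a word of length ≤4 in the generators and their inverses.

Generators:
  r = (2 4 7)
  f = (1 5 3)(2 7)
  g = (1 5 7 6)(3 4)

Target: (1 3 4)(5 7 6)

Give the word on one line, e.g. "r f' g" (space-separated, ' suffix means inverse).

  after g: (1 5 7 6)(3 4)
  after f': (2 7 6 3 4 5)
  after f': (1 3 4)(5 7 6)

g f' f'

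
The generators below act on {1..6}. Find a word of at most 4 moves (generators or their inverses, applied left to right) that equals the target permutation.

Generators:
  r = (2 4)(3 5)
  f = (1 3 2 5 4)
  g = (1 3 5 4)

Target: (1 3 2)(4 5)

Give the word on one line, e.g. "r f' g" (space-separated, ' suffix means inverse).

  after f': (1 4 5 2 3)
  after g': (1 5 2)(3 4)
  after r': (1 3 2)(4 5)

f' g' r'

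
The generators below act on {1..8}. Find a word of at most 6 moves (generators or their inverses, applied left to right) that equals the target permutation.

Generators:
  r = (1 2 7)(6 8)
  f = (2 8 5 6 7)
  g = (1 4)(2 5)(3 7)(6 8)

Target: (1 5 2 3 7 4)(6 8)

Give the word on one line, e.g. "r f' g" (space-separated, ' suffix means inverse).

r r r r g'

  after r: (1 2 7)(6 8)
  after r: (1 7 2)
  after r: (6 8)
  after r: (1 2 7)
  after g': (1 5 2 3 7 4)(6 8)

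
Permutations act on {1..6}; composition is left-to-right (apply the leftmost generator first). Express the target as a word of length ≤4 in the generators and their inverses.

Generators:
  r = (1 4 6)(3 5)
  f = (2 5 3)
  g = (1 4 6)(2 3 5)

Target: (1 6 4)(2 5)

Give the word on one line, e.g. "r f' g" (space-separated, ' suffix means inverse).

f' r g f

  after f': (2 3 5)
  after r: (1 4 6)(2 5)
  after g: (1 6 4)(3 5)
  after f: (1 6 4)(2 5)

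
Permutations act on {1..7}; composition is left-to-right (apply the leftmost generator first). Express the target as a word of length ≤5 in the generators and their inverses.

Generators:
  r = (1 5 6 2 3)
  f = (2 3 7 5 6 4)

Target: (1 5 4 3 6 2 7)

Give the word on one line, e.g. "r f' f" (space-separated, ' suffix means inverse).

r f' r f

  after r: (1 5 6 2 3)
  after f': (1 7 3)(4 6)
  after r: (1 7)(2 3 5 6 4)
  after f: (1 5 4 3 6 2 7)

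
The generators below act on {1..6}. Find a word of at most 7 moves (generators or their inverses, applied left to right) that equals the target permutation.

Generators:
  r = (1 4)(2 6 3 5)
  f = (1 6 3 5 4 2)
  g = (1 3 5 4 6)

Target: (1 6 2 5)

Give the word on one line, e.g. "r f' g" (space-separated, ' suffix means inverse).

  after f: (1 6 3 5 4 2)
  after r': (1 2 4 5)
  after r': (1 5 4 3 6 2)
  after g: (1 4 5 6 2 3)
  after g: (1 6 2 5)

f r' r' g g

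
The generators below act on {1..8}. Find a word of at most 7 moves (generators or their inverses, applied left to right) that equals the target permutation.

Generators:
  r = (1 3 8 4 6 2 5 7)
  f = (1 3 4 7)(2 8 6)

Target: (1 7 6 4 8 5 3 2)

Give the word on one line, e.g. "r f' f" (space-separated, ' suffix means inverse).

  after r': (1 7 5 2 6 4 8 3)
  after f: (4 6 7 5 8)
  after f: (1 3 4 2 8 7 5 6)
  after r': (2 3 8 5 4 6 7)
  after f': (1 7 6 4 8 5 3 2)

r' f f r' f'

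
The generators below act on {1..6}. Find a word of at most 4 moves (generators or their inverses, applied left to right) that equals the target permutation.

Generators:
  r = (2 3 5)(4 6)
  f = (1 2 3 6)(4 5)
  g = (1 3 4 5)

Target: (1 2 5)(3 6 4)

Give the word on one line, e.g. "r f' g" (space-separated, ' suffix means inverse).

f g' g'

  after f: (1 2 3 6)(4 5)
  after g': (1 2)(3 6 5)
  after g': (1 2 5)(3 6 4)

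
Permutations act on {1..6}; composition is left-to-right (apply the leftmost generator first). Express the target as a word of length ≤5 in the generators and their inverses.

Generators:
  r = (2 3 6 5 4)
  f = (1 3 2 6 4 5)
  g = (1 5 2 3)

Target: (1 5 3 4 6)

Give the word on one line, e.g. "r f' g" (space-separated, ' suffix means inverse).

  after f: (1 3 2 6 4 5)
  after r': (1 2 3 4 6 5)
  after g': (1 5 3 4 6)

f r' g'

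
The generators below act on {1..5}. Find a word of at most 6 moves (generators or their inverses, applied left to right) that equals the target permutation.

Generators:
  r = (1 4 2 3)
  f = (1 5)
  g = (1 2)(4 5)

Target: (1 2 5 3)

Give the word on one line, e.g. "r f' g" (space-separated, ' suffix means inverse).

  after f: (1 5)
  after g: (1 4 5 2)
  after f: (1 4)(2 5)
  after r: (1 2 5 3)

f g f r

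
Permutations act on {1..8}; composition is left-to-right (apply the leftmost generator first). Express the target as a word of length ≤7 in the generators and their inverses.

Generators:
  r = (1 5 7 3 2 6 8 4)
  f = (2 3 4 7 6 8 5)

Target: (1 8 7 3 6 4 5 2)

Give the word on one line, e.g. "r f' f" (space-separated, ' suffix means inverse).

f' r' f f f

  after f': (2 5 8 6 7 4 3)
  after r': (1 4 7 8 2)(5 6)
  after f: (1 7 5 8 3 4 6 2)
  after f: (1 6 3 7 2)(4 8)
  after f: (1 8 7 3 6 4 5 2)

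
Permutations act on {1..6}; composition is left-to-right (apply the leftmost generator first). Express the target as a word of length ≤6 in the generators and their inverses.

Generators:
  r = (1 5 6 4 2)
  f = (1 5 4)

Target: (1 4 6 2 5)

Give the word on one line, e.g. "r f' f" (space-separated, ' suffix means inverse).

  after r: (1 5 6 4 2)
  after f: (1 4 2 5 6)
  after r: (1 2 6 5 4)
  after f': (1 2 6)
  after r': (1 4 6 2 5)

r f r f' r'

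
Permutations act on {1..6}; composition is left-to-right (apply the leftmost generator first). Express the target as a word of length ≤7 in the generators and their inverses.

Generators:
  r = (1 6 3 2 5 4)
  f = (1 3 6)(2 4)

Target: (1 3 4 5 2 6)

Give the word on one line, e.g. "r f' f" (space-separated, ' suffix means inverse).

  after f': (1 6 3)(2 4)
  after f': (1 3 6)
  after f': (2 4)
  after r: (1 6 3 2)(4 5)
  after f': (1 3 4 5 2 6)

f' f' f' r f'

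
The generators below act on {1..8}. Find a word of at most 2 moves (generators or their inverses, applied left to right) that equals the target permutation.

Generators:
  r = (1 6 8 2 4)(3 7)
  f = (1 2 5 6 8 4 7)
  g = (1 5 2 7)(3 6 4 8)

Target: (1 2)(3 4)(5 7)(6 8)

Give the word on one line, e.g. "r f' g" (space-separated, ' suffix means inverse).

  after g': (1 7 2 5)(3 8 4 6)
  after g': (1 2)(3 4)(5 7)(6 8)

g' g'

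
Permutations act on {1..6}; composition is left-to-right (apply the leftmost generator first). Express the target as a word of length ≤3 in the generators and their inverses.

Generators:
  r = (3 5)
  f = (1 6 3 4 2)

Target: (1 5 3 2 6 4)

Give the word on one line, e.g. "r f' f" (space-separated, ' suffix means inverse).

f f r'

  after f: (1 6 3 4 2)
  after f: (1 3 2 6 4)
  after r': (1 5 3 2 6 4)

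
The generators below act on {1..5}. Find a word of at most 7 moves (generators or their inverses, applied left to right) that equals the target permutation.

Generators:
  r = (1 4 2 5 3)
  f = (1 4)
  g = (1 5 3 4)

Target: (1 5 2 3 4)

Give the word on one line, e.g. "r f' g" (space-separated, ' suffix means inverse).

  after r': (1 3 5 2 4)
  after g': (1 5 2 3)
  after f': (1 5 2 3 4)
  after f': (1 5 2 3)
  after f': (1 5 2 3 4)

r' g' f' f' f'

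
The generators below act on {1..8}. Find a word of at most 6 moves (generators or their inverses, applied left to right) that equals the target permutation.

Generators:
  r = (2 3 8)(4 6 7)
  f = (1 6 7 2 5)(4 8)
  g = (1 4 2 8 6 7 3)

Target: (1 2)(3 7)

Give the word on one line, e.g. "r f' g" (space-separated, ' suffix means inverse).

g r' g r'

  after g: (1 4 2 8 6 7 3)
  after r': (1 7 2 3)(4 8)
  after g: (1 3 4 6 7 8 2)
  after r': (1 2)(3 7)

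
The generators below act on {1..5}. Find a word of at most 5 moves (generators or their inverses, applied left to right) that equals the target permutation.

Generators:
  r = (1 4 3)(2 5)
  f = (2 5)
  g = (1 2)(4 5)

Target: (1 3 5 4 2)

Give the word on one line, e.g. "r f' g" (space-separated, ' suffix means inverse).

  after r: (1 4 3)(2 5)
  after r: (1 3 4)
  after g: (1 3 5 4 2)

r r g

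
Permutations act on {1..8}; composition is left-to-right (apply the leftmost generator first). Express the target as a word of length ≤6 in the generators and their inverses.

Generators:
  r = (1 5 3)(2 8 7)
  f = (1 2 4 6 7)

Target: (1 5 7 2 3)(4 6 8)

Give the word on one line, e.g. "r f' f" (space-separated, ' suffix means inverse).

r r f r'

  after r: (1 5 3)(2 8 7)
  after r: (1 3 5)(2 7 8)
  after f: (1 3 5 2)(4 6 7 8)
  after r': (1 5 7 2 3)(4 6 8)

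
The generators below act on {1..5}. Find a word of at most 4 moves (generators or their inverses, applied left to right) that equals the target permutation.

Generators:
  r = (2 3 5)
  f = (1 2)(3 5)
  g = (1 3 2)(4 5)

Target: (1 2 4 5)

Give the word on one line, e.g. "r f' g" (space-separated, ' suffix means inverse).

  after r: (2 3 5)
  after r: (2 5 3)
  after g': (1 2 4 5)

r r g'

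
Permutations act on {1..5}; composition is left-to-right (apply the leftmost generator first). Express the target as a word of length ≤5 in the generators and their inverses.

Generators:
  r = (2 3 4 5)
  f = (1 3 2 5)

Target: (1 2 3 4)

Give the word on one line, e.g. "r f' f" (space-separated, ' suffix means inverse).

r' f' r

  after r': (2 5 4 3)
  after f': (1 5 4)
  after r: (1 2 3 4)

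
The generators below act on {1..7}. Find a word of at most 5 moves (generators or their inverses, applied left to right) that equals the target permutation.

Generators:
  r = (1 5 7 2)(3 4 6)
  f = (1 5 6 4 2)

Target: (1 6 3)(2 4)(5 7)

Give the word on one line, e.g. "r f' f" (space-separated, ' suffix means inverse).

  after f': (1 2 4 6 5)
  after f': (1 4 5 2 6)
  after r: (1 6 5)(2 3 4 7)
  after f: (1 4 7)(2 3)
  after r: (1 6 3)(2 4)(5 7)

f' f' r f r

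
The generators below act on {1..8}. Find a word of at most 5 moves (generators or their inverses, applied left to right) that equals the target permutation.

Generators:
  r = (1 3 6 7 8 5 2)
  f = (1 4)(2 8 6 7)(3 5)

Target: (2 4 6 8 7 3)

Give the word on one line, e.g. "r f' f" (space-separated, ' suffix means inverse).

r f' r r

  after r: (1 3 6 7 8 5 2)
  after f': (1 5 7 2 4)(3 8)
  after r: (1 2 4 3 5 8 6 7)
  after r: (2 4 6 8 7 3)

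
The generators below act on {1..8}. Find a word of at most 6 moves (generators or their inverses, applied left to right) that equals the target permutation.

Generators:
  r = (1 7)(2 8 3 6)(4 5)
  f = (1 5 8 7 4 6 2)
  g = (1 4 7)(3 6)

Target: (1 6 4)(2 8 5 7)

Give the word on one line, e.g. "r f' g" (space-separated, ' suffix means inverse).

r r f' r'

  after r: (1 7)(2 8 3 6)(4 5)
  after r: (2 3)(6 8)
  after f': (1 2 3 6 5)(4 7 8)
  after r': (1 6 4)(2 8 5 7)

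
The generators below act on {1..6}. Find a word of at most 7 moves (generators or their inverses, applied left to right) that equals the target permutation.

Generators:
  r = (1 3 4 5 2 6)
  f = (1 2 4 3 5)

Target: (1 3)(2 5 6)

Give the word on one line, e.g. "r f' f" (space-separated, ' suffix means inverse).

r f r f r'

  after r: (1 3 4 5 2 6)
  after f: (1 5 4)(2 6)
  after r: (1 2)(3 4)
  after f: (1 4 5)
  after r': (1 3)(2 5 6)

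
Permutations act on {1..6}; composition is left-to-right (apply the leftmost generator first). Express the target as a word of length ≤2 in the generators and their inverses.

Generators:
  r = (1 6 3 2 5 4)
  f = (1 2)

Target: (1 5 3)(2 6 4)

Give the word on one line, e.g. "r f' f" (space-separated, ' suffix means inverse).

r' r'

  after r': (1 4 5 2 3 6)
  after r': (1 5 3)(2 6 4)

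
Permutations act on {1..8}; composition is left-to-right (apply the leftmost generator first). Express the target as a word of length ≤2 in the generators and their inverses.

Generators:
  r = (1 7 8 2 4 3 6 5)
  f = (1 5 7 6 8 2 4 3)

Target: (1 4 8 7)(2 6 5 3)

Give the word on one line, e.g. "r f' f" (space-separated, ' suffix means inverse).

f' f'

  after f': (1 3 4 2 8 6 7 5)
  after f': (1 4 8 7)(2 6 5 3)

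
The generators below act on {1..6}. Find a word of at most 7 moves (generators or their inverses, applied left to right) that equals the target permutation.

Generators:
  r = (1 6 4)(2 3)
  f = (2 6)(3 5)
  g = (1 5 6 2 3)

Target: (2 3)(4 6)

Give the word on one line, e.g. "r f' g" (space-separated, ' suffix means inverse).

r' g' f' g r

  after r': (1 4 6)(2 3)
  after g': (1 4 5)(3 6)
  after f': (1 4 3 2 6 5)
  after g: (1 4)
  after r: (2 3)(4 6)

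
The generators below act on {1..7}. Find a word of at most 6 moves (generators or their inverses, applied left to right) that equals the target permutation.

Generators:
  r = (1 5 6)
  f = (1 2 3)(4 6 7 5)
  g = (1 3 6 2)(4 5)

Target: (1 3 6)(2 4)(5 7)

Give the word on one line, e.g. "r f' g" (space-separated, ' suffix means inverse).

g' f f g

  after g': (1 2 6 3)(4 5)
  after f: (1 3 2 7 5 6)
  after f: (2 5 7 4 6)
  after g: (1 3 6)(2 4)(5 7)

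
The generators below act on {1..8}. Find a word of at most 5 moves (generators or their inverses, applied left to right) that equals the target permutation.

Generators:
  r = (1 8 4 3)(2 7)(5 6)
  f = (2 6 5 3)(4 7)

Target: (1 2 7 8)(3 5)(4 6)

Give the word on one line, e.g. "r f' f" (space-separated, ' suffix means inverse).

  after f': (2 3 5 6)(4 7)
  after r': (1 3 6 7 8)(2 4)
  after f: (1 2 7 8)(3 5)(4 6)

f' r' f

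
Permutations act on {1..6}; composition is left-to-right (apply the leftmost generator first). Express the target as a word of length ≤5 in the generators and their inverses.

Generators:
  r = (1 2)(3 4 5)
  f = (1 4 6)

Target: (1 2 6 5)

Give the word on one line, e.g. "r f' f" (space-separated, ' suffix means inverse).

r' f' r' r'

  after r': (1 2)(3 5 4)
  after f': (1 2 6 4 3 5)
  after r': (2 6 3 4 5)
  after r': (1 2 6 5)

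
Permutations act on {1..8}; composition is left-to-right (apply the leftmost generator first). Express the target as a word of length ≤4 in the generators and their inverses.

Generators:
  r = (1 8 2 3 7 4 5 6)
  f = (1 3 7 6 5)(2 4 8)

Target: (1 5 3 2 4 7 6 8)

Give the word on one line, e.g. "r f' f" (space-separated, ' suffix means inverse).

f' r f

  after f': (1 5 6 7 3)(2 8 4)
  after r: (1 6 4 3 8 5)
  after f: (1 5 3 2 4 7 6 8)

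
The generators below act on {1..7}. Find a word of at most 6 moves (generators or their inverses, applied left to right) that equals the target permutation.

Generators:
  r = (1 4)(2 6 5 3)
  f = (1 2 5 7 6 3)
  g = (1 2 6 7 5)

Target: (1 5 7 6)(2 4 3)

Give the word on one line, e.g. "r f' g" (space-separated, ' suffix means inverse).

g' f' r' g r'

  after g': (1 5 7 6 2)
  after f': (1 2 3 6)
  after r': (1 3 2 5 6 4)
  after g: (1 3 6 4 2)(5 7)
  after r': (1 5 7 6)(2 4 3)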